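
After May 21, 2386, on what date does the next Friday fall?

May 23, 2386

May 21, 2386 is a Wednesday.
From Wednesday to the next Friday is 2 days.
May 21, 2386 + 2 = May 23, 2386.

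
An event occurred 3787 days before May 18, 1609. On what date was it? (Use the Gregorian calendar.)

January 4, 1599

−365 (one year) → May 18, 1608 (3422 left).
−366 (one year; includes Feb 29, 1608) → May 18, 1607 (3056 left).
−365 (one year) → May 18, 1606 (2691 left).
−365 (one year) → May 18, 1605 (2326 left).
−365 (one year) → May 18, 1604 (1961 left).
−366 (one year; includes Feb 29, 1604) → May 18, 1603 (1595 left).
−365 (one year) → May 18, 1602 (1230 left).
−365 (one year) → May 18, 1601 (865 left).
−365 (one year) → May 18, 1600 (500 left).
−366 (one year; includes Feb 29, 1600) → May 18, 1599 (134 left).
−18 → Apr 30, 1599 (end of Apr, 30 days; 116 left).
−30 → Mar 31, 1599 (end of Mar, 31 days; 86 left).
−31 → Feb 28, 1599 (end of Feb, 28 days; 55 left).
−28 → Jan 31, 1599 (end of Jan, 31 days; 27 left).
−27 → Jan 4, 1599.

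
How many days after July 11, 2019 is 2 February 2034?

Jul 11, 2019 → Jul 11, 2020: 366 days (Feb 29, 2020 is in that span).
Jul 11, 2020 → Jul 11, 2021: 365 days.
Jul 11, 2021 → Jul 11, 2022: 365 days.
Jul 11, 2022 → Jul 11, 2023: 365 days.
Jul 11, 2023 → Jul 11, 2024: 366 days (Feb 29, 2024 is in that span).
Jul 11, 2024 → Jul 11, 2025: 365 days.
Jul 11, 2025 → Jul 11, 2026: 365 days.
Jul 11, 2026 → Jul 11, 2027: 365 days.
Jul 11, 2027 → Jul 11, 2028: 366 days (Feb 29, 2028 is in that span).
Jul 11, 2028 → Jul 11, 2029: 365 days.
Jul 11, 2029 → Jul 11, 2030: 365 days.
Jul 11, 2030 → Jul 11, 2031: 365 days.
Jul 11, 2031 → Jul 11, 2032: 366 days (Feb 29, 2032 is in that span).
Jul 11, 2032 → Jul 11, 2033: 365 days.
Jul 11, 2033 → Aug 11, 2033: 31 days (July has 31).
Aug 11, 2033 → Sep 11, 2033: 31 days (August has 31).
Sep 11, 2033 → Oct 11, 2033: 30 days (September has 30).
Oct 11, 2033 → Nov 11, 2033: 31 days (October has 31).
Nov 11, 2033 → Dec 11, 2033: 30 days (November has 30).
Dec 11, 2033 → Jan 11, 2034: 31 days (December has 31).
Jan 11, 2034 → Feb 2, 2034: 22 days.
Total: 5320 days.

5320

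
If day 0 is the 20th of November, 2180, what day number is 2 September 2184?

1382

Nov 20, 2180 → Nov 20, 2181: 365 days.
Nov 20, 2181 → Nov 20, 2182: 365 days.
Nov 20, 2182 → Nov 20, 2183: 365 days.
Nov 20, 2183 → Dec 20, 2183: 30 days (November has 30).
Dec 20, 2183 → Jan 20, 2184: 31 days (December has 31).
Jan 20, 2184 → Feb 20, 2184: 31 days (January has 31).
Feb 20, 2184 → Mar 20, 2184: 29 days (February has 29).
Mar 20, 2184 → Apr 20, 2184: 31 days (March has 31).
Apr 20, 2184 → May 20, 2184: 30 days (April has 30).
May 20, 2184 → Jun 20, 2184: 31 days (May has 31).
Jun 20, 2184 → Jul 20, 2184: 30 days (June has 30).
Jul 20, 2184 → Aug 20, 2184: 31 days (July has 31).
Aug 20, 2184 → Sep 2, 2184: 13 days.
Total: 1382 days.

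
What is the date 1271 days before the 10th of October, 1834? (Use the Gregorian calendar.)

April 18, 1831

−365 (one year) → Oct 10, 1833 (906 left).
−365 (one year) → Oct 10, 1832 (541 left).
−366 (one year; includes Feb 29, 1832) → Oct 10, 1831 (175 left).
−10 → Sep 30, 1831 (end of Sep, 30 days; 165 left).
−30 → Aug 31, 1831 (end of Aug, 31 days; 135 left).
−31 → Jul 31, 1831 (end of Jul, 31 days; 104 left).
−31 → Jun 30, 1831 (end of Jun, 30 days; 73 left).
−30 → May 31, 1831 (end of May, 31 days; 43 left).
−31 → Apr 30, 1831 (end of Apr, 30 days; 12 left).
−12 → Apr 18, 1831.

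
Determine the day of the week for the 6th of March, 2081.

Doomsday rule: the anchor day for the 2000s is Tuesday. For year 81: 81÷12 = 6 r 9, and 9÷4 = 2, so 6+9+2 = 17.
Tuesday + 17 ≡ Friday — that's 2081's doomsday.
In March the doomsday date is Mar 14.
Mar 6 is 8 days before Mar 14; 8 mod 7 = 1, so Friday − 1 = Thursday.

Thursday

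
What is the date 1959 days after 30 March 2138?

August 10, 2143

+365 (one year) → Mar 30, 2139 (1594 left).
+366 (one year; includes Feb 29, 2140) → Mar 30, 2140 (1228 left).
+365 (one year) → Mar 30, 2141 (863 left).
+365 (one year) → Mar 30, 2142 (498 left).
+365 (one year) → Mar 30, 2143 (133 left).
Mar has 31 days: +2 → Apr 1, 2143 (131 left).
Apr has 30 days: +30 → May 1, 2143 (101 left).
May has 31 days: +31 → Jun 1, 2143 (70 left).
Jun has 30 days: +30 → Jul 1, 2143 (40 left).
Jul has 31 days: +31 → Aug 1, 2143 (9 left).
+9 → Aug 10, 2143.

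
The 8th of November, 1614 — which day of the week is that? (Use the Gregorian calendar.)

Saturday

Doomsday rule: the anchor day for the 1600s is Tuesday. For year 14: 14÷12 = 1 r 2, and 2÷4 = 0, so 1+2+0 = 3.
Tuesday + 3 ≡ Friday — that's 1614's doomsday.
In November the doomsday date is Nov 7.
Nov 8 is 1 day after Nov 7; 1 mod 7 = 1, so Friday + 1 = Saturday.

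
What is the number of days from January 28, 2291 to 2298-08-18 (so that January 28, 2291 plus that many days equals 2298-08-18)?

Jan 28, 2291 → Jan 28, 2292: 365 days.
Jan 28, 2292 → Jan 28, 2293: 366 days (Feb 29, 2292 is in that span).
Jan 28, 2293 → Jan 28, 2294: 365 days.
Jan 28, 2294 → Jan 28, 2295: 365 days.
Jan 28, 2295 → Jan 28, 2296: 365 days.
Jan 28, 2296 → Jan 28, 2297: 366 days (Feb 29, 2296 is in that span).
Jan 28, 2297 → Jan 28, 2298: 365 days.
Jan 28, 2298 → Feb 28, 2298: 31 days (January has 31).
Feb 28, 2298 → Mar 28, 2298: 28 days (February has 28).
Mar 28, 2298 → Apr 28, 2298: 31 days (March has 31).
Apr 28, 2298 → May 28, 2298: 30 days (April has 30).
May 28, 2298 → Jun 28, 2298: 31 days (May has 31).
Jun 28, 2298 → Jul 28, 2298: 30 days (June has 30).
Jul 28, 2298 → Aug 18, 2298: 21 days.
Total: 2759 days.

2759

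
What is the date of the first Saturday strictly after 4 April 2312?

Apr 4, 2312 is a Thursday.
From Thursday to the next Saturday is 2 days.
Apr 4, 2312 + 2 = Apr 6, 2312.

April 6, 2312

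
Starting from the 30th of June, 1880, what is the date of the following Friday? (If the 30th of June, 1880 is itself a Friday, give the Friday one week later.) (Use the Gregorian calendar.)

Jun 30, 1880 is a Wednesday.
From Wednesday to the next Friday is 2 days.
Jun 30, 1880 + 2 = Jul 2, 1880.

July 2, 1880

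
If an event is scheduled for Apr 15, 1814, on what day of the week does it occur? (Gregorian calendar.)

Doomsday rule: the anchor day for the 1800s is Friday. For year 14: 14÷12 = 1 r 2, and 2÷4 = 0, so 1+2+0 = 3.
Friday + 3 ≡ Monday — that's 1814's doomsday.
In April the doomsday date is Apr 4.
Apr 15 is 11 days after Apr 4; 11 mod 7 = 4, so Monday + 4 = Friday.

Friday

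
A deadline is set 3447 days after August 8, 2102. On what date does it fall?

January 15, 2112

+365 (one year) → Aug 8, 2103 (3082 left).
+366 (one year; includes Feb 29, 2104) → Aug 8, 2104 (2716 left).
+365 (one year) → Aug 8, 2105 (2351 left).
+365 (one year) → Aug 8, 2106 (1986 left).
+365 (one year) → Aug 8, 2107 (1621 left).
+366 (one year; includes Feb 29, 2108) → Aug 8, 2108 (1255 left).
+365 (one year) → Aug 8, 2109 (890 left).
+365 (one year) → Aug 8, 2110 (525 left).
+365 (one year) → Aug 8, 2111 (160 left).
Aug has 31 days: +24 → Sep 1, 2111 (136 left).
Sep has 30 days: +30 → Oct 1, 2111 (106 left).
Oct has 31 days: +31 → Nov 1, 2111 (75 left).
Nov has 30 days: +30 → Dec 1, 2111 (45 left).
Dec has 31 days: +31 → Jan 1, 2112 (14 left).
+14 → Jan 15, 2112.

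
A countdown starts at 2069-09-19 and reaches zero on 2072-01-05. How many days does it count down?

Sep 19, 2069 → Sep 19, 2070: 365 days.
Sep 19, 2070 → Sep 19, 2071: 365 days.
Sep 19, 2071 → Oct 19, 2071: 30 days (September has 30).
Oct 19, 2071 → Nov 19, 2071: 31 days (October has 31).
Nov 19, 2071 → Dec 19, 2071: 30 days (November has 30).
Dec 19, 2071 → Jan 5, 2072: 17 days.
Total: 838 days.

838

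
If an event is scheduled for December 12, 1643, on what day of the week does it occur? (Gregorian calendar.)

Saturday

Doomsday rule: the anchor day for the 1600s is Tuesday. For year 43: 43÷12 = 3 r 7, and 7÷4 = 1, so 3+7+1 = 11.
Tuesday + 11 ≡ Saturday — that's 1643's doomsday.
In December the doomsday date is Dec 12.
Dec 12 is the doomsday itself: Saturday.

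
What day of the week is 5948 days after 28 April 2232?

Thursday

Apr 28, 2232 is a Saturday.
5948 mod 7 = 5, so 5948 days after a Saturday is Saturday + 5 = Thursday.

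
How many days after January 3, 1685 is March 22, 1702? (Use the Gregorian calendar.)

Jan 3, 1685 → Jan 3, 1686: 365 days.
Jan 3, 1686 → Jan 3, 1687: 365 days.
Jan 3, 1687 → Jan 3, 1688: 365 days.
Jan 3, 1688 → Jan 3, 1689: 366 days (Feb 29, 1688 is in that span).
Jan 3, 1689 → Jan 3, 1690: 365 days.
Jan 3, 1690 → Jan 3, 1691: 365 days.
Jan 3, 1691 → Jan 3, 1692: 365 days.
Jan 3, 1692 → Jan 3, 1693: 366 days (Feb 29, 1692 is in that span).
Jan 3, 1693 → Jan 3, 1694: 365 days.
Jan 3, 1694 → Jan 3, 1695: 365 days.
Jan 3, 1695 → Jan 3, 1696: 365 days.
Jan 3, 1696 → Jan 3, 1697: 366 days (Feb 29, 1696 is in that span).
Jan 3, 1697 → Jan 3, 1698: 365 days.
Jan 3, 1698 → Jan 3, 1699: 365 days.
Jan 3, 1699 → Jan 3, 1700: 365 days.
Jan 3, 1700 → Jan 3, 1701: 365 days.
Jan 3, 1701 → Jan 3, 1702: 365 days.
Jan 3, 1702 → Feb 3, 1702: 31 days (January has 31).
Feb 3, 1702 → Mar 3, 1702: 28 days (February has 28).
Mar 3, 1702 → Mar 22, 1702: 19 days.
Total: 6286 days.

6286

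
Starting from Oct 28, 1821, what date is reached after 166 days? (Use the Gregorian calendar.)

Oct has 31 days: +4 → Nov 1, 1821 (162 left).
Nov has 30 days: +30 → Dec 1, 1821 (132 left).
Dec has 31 days: +31 → Jan 1, 1822 (101 left).
Jan has 31 days: +31 → Feb 1, 1822 (70 left).
Feb has 28 days: +28 → Mar 1, 1822 (42 left).
Mar has 31 days: +31 → Apr 1, 1822 (11 left).
+11 → Apr 12, 1822.

April 12, 1822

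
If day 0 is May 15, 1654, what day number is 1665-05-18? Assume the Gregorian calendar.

May 15, 1654 → May 15, 1655: 365 days.
May 15, 1655 → May 15, 1656: 366 days (Feb 29, 1656 is in that span).
May 15, 1656 → May 15, 1657: 365 days.
May 15, 1657 → May 15, 1658: 365 days.
May 15, 1658 → May 15, 1659: 365 days.
May 15, 1659 → May 15, 1660: 366 days (Feb 29, 1660 is in that span).
May 15, 1660 → May 15, 1661: 365 days.
May 15, 1661 → May 15, 1662: 365 days.
May 15, 1662 → May 15, 1663: 365 days.
May 15, 1663 → May 15, 1664: 366 days (Feb 29, 1664 is in that span).
May 15, 1664 → Jun 15, 1664: 31 days (May has 31).
Jun 15, 1664 → Jul 15, 1664: 30 days (June has 30).
Jul 15, 1664 → Aug 15, 1664: 31 days (July has 31).
Aug 15, 1664 → Sep 15, 1664: 31 days (August has 31).
Sep 15, 1664 → Oct 15, 1664: 30 days (September has 30).
Oct 15, 1664 → Nov 15, 1664: 31 days (October has 31).
Nov 15, 1664 → Dec 15, 1664: 30 days (November has 30).
Dec 15, 1664 → Jan 15, 1665: 31 days (December has 31).
Jan 15, 1665 → Feb 15, 1665: 31 days (January has 31).
Feb 15, 1665 → Mar 15, 1665: 28 days (February has 28).
Mar 15, 1665 → Apr 15, 1665: 31 days (March has 31).
Apr 15, 1665 → May 15, 1665: 30 days (April has 30).
May 15, 1665 → May 18, 1665: 3 days.
Total: 4021 days.

4021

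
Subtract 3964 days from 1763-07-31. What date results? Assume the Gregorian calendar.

−365 (one year) → Jul 31, 1762 (3599 left).
−365 (one year) → Jul 31, 1761 (3234 left).
−365 (one year) → Jul 31, 1760 (2869 left).
−366 (one year; includes Feb 29, 1760) → Jul 31, 1759 (2503 left).
−365 (one year) → Jul 31, 1758 (2138 left).
−365 (one year) → Jul 31, 1757 (1773 left).
−365 (one year) → Jul 31, 1756 (1408 left).
−366 (one year; includes Feb 29, 1756) → Jul 31, 1755 (1042 left).
−365 (one year) → Jul 31, 1754 (677 left).
−365 (one year) → Jul 31, 1753 (312 left).
−31 → Jun 30, 1753 (end of Jun, 30 days; 281 left).
−30 → May 31, 1753 (end of May, 31 days; 251 left).
−31 → Apr 30, 1753 (end of Apr, 30 days; 220 left).
−30 → Mar 31, 1753 (end of Mar, 31 days; 190 left).
−31 → Feb 28, 1753 (end of Feb, 28 days; 159 left).
−28 → Jan 31, 1753 (end of Jan, 31 days; 131 left).
−31 → Dec 31, 1752 (end of Dec, 31 days; 100 left).
−31 → Nov 30, 1752 (end of Nov, 30 days; 69 left).
−30 → Oct 31, 1752 (end of Oct, 31 days; 39 left).
−31 → Sep 30, 1752 (end of Sep, 30 days; 8 left).
−8 → Sep 22, 1752.

September 22, 1752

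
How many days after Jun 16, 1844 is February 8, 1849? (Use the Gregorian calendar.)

1698

Jun 16, 1844 → Jun 16, 1845: 365 days.
Jun 16, 1845 → Jun 16, 1846: 365 days.
Jun 16, 1846 → Jun 16, 1847: 365 days.
Jun 16, 1847 → Jun 16, 1848: 366 days (Feb 29, 1848 is in that span).
Jun 16, 1848 → Jul 16, 1848: 30 days (June has 30).
Jul 16, 1848 → Aug 16, 1848: 31 days (July has 31).
Aug 16, 1848 → Sep 16, 1848: 31 days (August has 31).
Sep 16, 1848 → Oct 16, 1848: 30 days (September has 30).
Oct 16, 1848 → Nov 16, 1848: 31 days (October has 31).
Nov 16, 1848 → Dec 16, 1848: 30 days (November has 30).
Dec 16, 1848 → Jan 16, 1849: 31 days (December has 31).
Jan 16, 1849 → Feb 8, 1849: 23 days.
Total: 1698 days.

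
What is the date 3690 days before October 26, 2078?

September 18, 2068

−365 (one year) → Oct 26, 2077 (3325 left).
−365 (one year) → Oct 26, 2076 (2960 left).
−366 (one year; includes Feb 29, 2076) → Oct 26, 2075 (2594 left).
−365 (one year) → Oct 26, 2074 (2229 left).
−365 (one year) → Oct 26, 2073 (1864 left).
−365 (one year) → Oct 26, 2072 (1499 left).
−366 (one year; includes Feb 29, 2072) → Oct 26, 2071 (1133 left).
−365 (one year) → Oct 26, 2070 (768 left).
−365 (one year) → Oct 26, 2069 (403 left).
−365 (one year) → Oct 26, 2068 (38 left).
−26 → Sep 30, 2068 (end of Sep, 30 days; 12 left).
−12 → Sep 18, 2068.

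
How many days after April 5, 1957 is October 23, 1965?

Apr 5, 1957 → Apr 5, 1958: 365 days.
Apr 5, 1958 → Apr 5, 1959: 365 days.
Apr 5, 1959 → Apr 5, 1960: 366 days (Feb 29, 1960 is in that span).
Apr 5, 1960 → Apr 5, 1961: 365 days.
Apr 5, 1961 → Apr 5, 1962: 365 days.
Apr 5, 1962 → Apr 5, 1963: 365 days.
Apr 5, 1963 → Apr 5, 1964: 366 days (Feb 29, 1964 is in that span).
Apr 5, 1964 → Apr 5, 1965: 365 days.
Apr 5, 1965 → May 5, 1965: 30 days (April has 30).
May 5, 1965 → Jun 5, 1965: 31 days (May has 31).
Jun 5, 1965 → Jul 5, 1965: 30 days (June has 30).
Jul 5, 1965 → Aug 5, 1965: 31 days (July has 31).
Aug 5, 1965 → Sep 5, 1965: 31 days (August has 31).
Sep 5, 1965 → Oct 5, 1965: 30 days (September has 30).
Oct 5, 1965 → Oct 23, 1965: 18 days.
Total: 3123 days.

3123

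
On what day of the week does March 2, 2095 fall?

Wednesday

Doomsday rule: the anchor day for the 2000s is Tuesday. For year 95: 95÷12 = 7 r 11, and 11÷4 = 2, so 7+11+2 = 20.
Tuesday + 20 ≡ Monday — that's 2095's doomsday.
In March the doomsday date is Mar 14.
Mar 2 is 12 days before Mar 14; 12 mod 7 = 5, so Monday − 5 = Wednesday.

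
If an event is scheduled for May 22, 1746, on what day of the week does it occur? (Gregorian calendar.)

Doomsday rule: the anchor day for the 1700s is Sunday. For year 46: 46÷12 = 3 r 10, and 10÷4 = 2, so 3+10+2 = 15.
Sunday + 15 ≡ Monday — that's 1746's doomsday.
In May the doomsday date is May 9.
May 22 is 13 days after May 9; 13 mod 7 = 6, so Monday + 6 = Sunday.

Sunday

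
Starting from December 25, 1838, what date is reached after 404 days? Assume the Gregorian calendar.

+365 (one year) → Dec 25, 1839 (39 left).
Dec has 31 days: +7 → Jan 1, 1840 (32 left).
Jan has 31 days: +31 → Feb 1, 1840 (1 left).
+1 → Feb 2, 1840.

February 2, 1840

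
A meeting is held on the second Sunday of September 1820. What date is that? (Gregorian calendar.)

September 1, 1820 is a Friday.
The first Sunday is therefore September 3 (2 days later).
The second Sunday is 3 + 1×7 = September 10.

September 10, 1820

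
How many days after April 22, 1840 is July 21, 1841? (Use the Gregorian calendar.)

455

Apr 22, 1840 → Apr 22, 1841: 365 days.
Apr 22, 1841 → May 22, 1841: 30 days (April has 30).
May 22, 1841 → Jun 22, 1841: 31 days (May has 31).
Jun 22, 1841 → Jul 21, 1841: 29 days.
Total: 455 days.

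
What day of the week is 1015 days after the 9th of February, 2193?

Saturday

Feb 9, 2193 is a Saturday.
1015 mod 7 = 0, so 1015 days after a Saturday is Saturday + 0 = Saturday.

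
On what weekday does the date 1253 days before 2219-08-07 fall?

Saturday

First find the weekday of Aug 7, 2219. Doomsday rule: the anchor day for the 2200s is Friday. For year 19: 19÷12 = 1 r 7, and 7÷4 = 1, so 1+7+1 = 9.
Friday + 9 ≡ Sunday — that's 2219's doomsday.
In August the doomsday date is Aug 8.
Aug 7 is 1 day before Aug 8; 1 mod 7 = 1, so Sunday − 1 = Saturday.
1253 mod 7 = 0, so 1253 days before a Saturday is Saturday − 0 = Saturday.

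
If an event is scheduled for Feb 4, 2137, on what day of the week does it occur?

Monday

Doomsday rule: the anchor day for the 2100s is Sunday. For year 37: 37÷12 = 3 r 1, and 1÷4 = 0, so 3+1+0 = 4.
Sunday + 4 ≡ Thursday — that's 2137's doomsday.
In February the doomsday date is Feb 28 (2137 is not a leap year).
Feb 4 is 24 days before Feb 28; 24 mod 7 = 3, so Thursday − 3 = Monday.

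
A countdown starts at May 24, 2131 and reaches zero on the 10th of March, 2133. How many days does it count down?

May 24, 2131 → May 24, 2132: 366 days (Feb 29, 2132 is in that span).
May 24, 2132 → Jun 24, 2132: 31 days (May has 31).
Jun 24, 2132 → Jul 24, 2132: 30 days (June has 30).
Jul 24, 2132 → Aug 24, 2132: 31 days (July has 31).
Aug 24, 2132 → Sep 24, 2132: 31 days (August has 31).
Sep 24, 2132 → Oct 24, 2132: 30 days (September has 30).
Oct 24, 2132 → Nov 24, 2132: 31 days (October has 31).
Nov 24, 2132 → Dec 24, 2132: 30 days (November has 30).
Dec 24, 2132 → Jan 24, 2133: 31 days (December has 31).
Jan 24, 2133 → Feb 24, 2133: 31 days (January has 31).
Feb 24, 2133 → Mar 10, 2133: 14 days.
Total: 656 days.

656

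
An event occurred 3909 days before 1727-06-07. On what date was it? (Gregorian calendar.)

−365 (one year) → Jun 7, 1726 (3544 left).
−365 (one year) → Jun 7, 1725 (3179 left).
−365 (one year) → Jun 7, 1724 (2814 left).
−366 (one year; includes Feb 29, 1724) → Jun 7, 1723 (2448 left).
−365 (one year) → Jun 7, 1722 (2083 left).
−365 (one year) → Jun 7, 1721 (1718 left).
−365 (one year) → Jun 7, 1720 (1353 left).
−366 (one year; includes Feb 29, 1720) → Jun 7, 1719 (987 left).
−365 (one year) → Jun 7, 1718 (622 left).
−365 (one year) → Jun 7, 1717 (257 left).
−7 → May 31, 1717 (end of May, 31 days; 250 left).
−31 → Apr 30, 1717 (end of Apr, 30 days; 219 left).
−30 → Mar 31, 1717 (end of Mar, 31 days; 189 left).
−31 → Feb 28, 1717 (end of Feb, 28 days; 158 left).
−28 → Jan 31, 1717 (end of Jan, 31 days; 130 left).
−31 → Dec 31, 1716 (end of Dec, 31 days; 99 left).
−31 → Nov 30, 1716 (end of Nov, 30 days; 68 left).
−30 → Oct 31, 1716 (end of Oct, 31 days; 38 left).
−31 → Sep 30, 1716 (end of Sep, 30 days; 7 left).
−7 → Sep 23, 1716.

September 23, 1716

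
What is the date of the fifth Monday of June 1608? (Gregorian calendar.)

June 30, 1608

June 1, 1608 is a Sunday.
The first Monday is therefore June 2 (1 days later).
The fifth Monday is 2 + 4×7 = June 30.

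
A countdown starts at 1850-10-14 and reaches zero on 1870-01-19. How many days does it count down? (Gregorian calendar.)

Oct 14, 1850 → Oct 14, 1851: 365 days.
Oct 14, 1851 → Oct 14, 1852: 366 days (Feb 29, 1852 is in that span).
Oct 14, 1852 → Oct 14, 1853: 365 days.
Oct 14, 1853 → Oct 14, 1854: 365 days.
Oct 14, 1854 → Oct 14, 1855: 365 days.
Oct 14, 1855 → Oct 14, 1856: 366 days (Feb 29, 1856 is in that span).
Oct 14, 1856 → Oct 14, 1857: 365 days.
Oct 14, 1857 → Oct 14, 1858: 365 days.
Oct 14, 1858 → Oct 14, 1859: 365 days.
Oct 14, 1859 → Oct 14, 1860: 366 days (Feb 29, 1860 is in that span).
Oct 14, 1860 → Oct 14, 1861: 365 days.
Oct 14, 1861 → Oct 14, 1862: 365 days.
Oct 14, 1862 → Oct 14, 1863: 365 days.
Oct 14, 1863 → Oct 14, 1864: 366 days (Feb 29, 1864 is in that span).
Oct 14, 1864 → Oct 14, 1865: 365 days.
Oct 14, 1865 → Oct 14, 1866: 365 days.
Oct 14, 1866 → Oct 14, 1867: 365 days.
Oct 14, 1867 → Oct 14, 1868: 366 days (Feb 29, 1868 is in that span).
Oct 14, 1868 → Oct 14, 1869: 365 days.
Oct 14, 1869 → Nov 14, 1869: 31 days (October has 31).
Nov 14, 1869 → Dec 14, 1869: 30 days (November has 30).
Dec 14, 1869 → Jan 14, 1870: 31 days (December has 31).
Jan 14, 1870 → Jan 19, 1870: 5 days.
Total: 7037 days.

7037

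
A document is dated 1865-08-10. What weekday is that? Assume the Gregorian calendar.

Thursday

Doomsday rule: the anchor day for the 1800s is Friday. For year 65: 65÷12 = 5 r 5, and 5÷4 = 1, so 5+5+1 = 11.
Friday + 11 ≡ Tuesday — that's 1865's doomsday.
In August the doomsday date is Aug 8.
Aug 10 is 2 days after Aug 8; 2 mod 7 = 2, so Tuesday + 2 = Thursday.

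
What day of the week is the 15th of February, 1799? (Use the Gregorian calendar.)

Friday

Doomsday rule: the anchor day for the 1700s is Sunday. For year 99: 99÷12 = 8 r 3, and 3÷4 = 0, so 8+3+0 = 11.
Sunday + 11 ≡ Thursday — that's 1799's doomsday.
In February the doomsday date is Feb 28 (1799 is not a leap year).
Feb 15 is 13 days before Feb 28; 13 mod 7 = 6, so Thursday − 6 = Friday.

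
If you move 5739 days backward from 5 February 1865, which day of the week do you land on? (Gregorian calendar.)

First find the weekday of Feb 5, 1865. Doomsday rule: the anchor day for the 1800s is Friday. For year 65: 65÷12 = 5 r 5, and 5÷4 = 1, so 5+5+1 = 11.
Friday + 11 ≡ Tuesday — that's 1865's doomsday.
In February the doomsday date is Feb 28 (1865 is not a leap year).
Feb 5 is 23 days before Feb 28; 23 mod 7 = 2, so Tuesday − 2 = Sunday.
5739 mod 7 = 6, so 5739 days before a Sunday is Sunday − 6 = Monday.

Monday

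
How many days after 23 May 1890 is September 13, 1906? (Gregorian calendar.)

5956

May 23, 1890 → May 23, 1891: 365 days.
May 23, 1891 → May 23, 1892: 366 days (Feb 29, 1892 is in that span).
May 23, 1892 → May 23, 1893: 365 days.
May 23, 1893 → May 23, 1894: 365 days.
May 23, 1894 → May 23, 1895: 365 days.
May 23, 1895 → May 23, 1896: 366 days (Feb 29, 1896 is in that span).
May 23, 1896 → May 23, 1897: 365 days.
May 23, 1897 → May 23, 1898: 365 days.
May 23, 1898 → May 23, 1899: 365 days.
May 23, 1899 → May 23, 1900: 365 days.
May 23, 1900 → May 23, 1901: 365 days.
May 23, 1901 → May 23, 1902: 365 days.
May 23, 1902 → May 23, 1903: 365 days.
May 23, 1903 → May 23, 1904: 366 days (Feb 29, 1904 is in that span).
May 23, 1904 → May 23, 1905: 365 days.
May 23, 1905 → May 23, 1906: 365 days.
May 23, 1906 → Jun 23, 1906: 31 days (May has 31).
Jun 23, 1906 → Jul 23, 1906: 30 days (June has 30).
Jul 23, 1906 → Aug 23, 1906: 31 days (July has 31).
Aug 23, 1906 → Sep 13, 1906: 21 days.
Total: 5956 days.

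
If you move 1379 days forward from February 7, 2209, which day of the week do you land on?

First find the weekday of Feb 7, 2209. Doomsday rule: the anchor day for the 2200s is Friday. For year 09: 9÷12 = 0 r 9, and 9÷4 = 2, so 0+9+2 = 11.
Friday + 11 ≡ Tuesday — that's 2209's doomsday.
In February the doomsday date is Feb 28 (2209 is not a leap year).
Feb 7 is 21 days before Feb 28; 21 mod 7 = 0, so Tuesday − 0 = Tuesday.
1379 mod 7 = 0, so 1379 days after a Tuesday is Tuesday + 0 = Tuesday.

Tuesday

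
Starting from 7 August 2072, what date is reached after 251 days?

April 15, 2073

Aug has 31 days: +25 → Sep 1, 2072 (226 left).
Sep has 30 days: +30 → Oct 1, 2072 (196 left).
Oct has 31 days: +31 → Nov 1, 2072 (165 left).
Nov has 30 days: +30 → Dec 1, 2072 (135 left).
Dec has 31 days: +31 → Jan 1, 2073 (104 left).
Jan has 31 days: +31 → Feb 1, 2073 (73 left).
Feb has 28 days: +28 → Mar 1, 2073 (45 left).
Mar has 31 days: +31 → Apr 1, 2073 (14 left).
+14 → Apr 15, 2073.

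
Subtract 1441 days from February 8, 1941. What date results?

−366 (one year; includes Feb 29, 1940) → Feb 8, 1940 (1075 left).
−365 (one year) → Feb 8, 1939 (710 left).
−365 (one year) → Feb 8, 1938 (345 left).
−8 → Jan 31, 1938 (end of Jan, 31 days; 337 left).
−31 → Dec 31, 1937 (end of Dec, 31 days; 306 left).
−31 → Nov 30, 1937 (end of Nov, 30 days; 275 left).
−30 → Oct 31, 1937 (end of Oct, 31 days; 245 left).
−31 → Sep 30, 1937 (end of Sep, 30 days; 214 left).
−30 → Aug 31, 1937 (end of Aug, 31 days; 184 left).
−31 → Jul 31, 1937 (end of Jul, 31 days; 153 left).
−31 → Jun 30, 1937 (end of Jun, 30 days; 122 left).
−30 → May 31, 1937 (end of May, 31 days; 92 left).
−31 → Apr 30, 1937 (end of Apr, 30 days; 61 left).
−30 → Mar 31, 1937 (end of Mar, 31 days; 31 left).
−31 → Feb 28, 1937 (end of Feb, 28 days; 0 left).

February 28, 1937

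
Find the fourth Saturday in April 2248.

April 1, 2248 is a Saturday.
The first Saturday is therefore April 1 (same day).
The fourth Saturday is 1 + 3×7 = April 22.

April 22, 2248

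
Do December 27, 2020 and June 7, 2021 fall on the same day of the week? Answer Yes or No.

No

From Dec 27, 2020 to Jun 7, 2021 is 162 days.
162 mod 7 = 1, so they are different weekdays.
(Dec 27, 2020 is a Sunday; Jun 7, 2021 is a Monday.)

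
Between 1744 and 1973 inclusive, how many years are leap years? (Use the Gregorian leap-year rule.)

56

Multiples of 4 in [1744,1973]: 58.
Of those, multiples of 100: 2 (not leap unless ÷400).
Multiples of 400: 0.
Leap years = 58 − 2 + 0 = 56.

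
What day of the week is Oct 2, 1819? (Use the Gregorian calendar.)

Doomsday rule: the anchor day for the 1800s is Friday. For year 19: 19÷12 = 1 r 7, and 7÷4 = 1, so 1+7+1 = 9.
Friday + 9 ≡ Sunday — that's 1819's doomsday.
In October the doomsday date is Oct 10.
Oct 2 is 8 days before Oct 10; 8 mod 7 = 1, so Sunday − 1 = Saturday.

Saturday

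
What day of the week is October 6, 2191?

Thursday

Doomsday rule: the anchor day for the 2100s is Sunday. For year 91: 91÷12 = 7 r 7, and 7÷4 = 1, so 7+7+1 = 15.
Sunday + 15 ≡ Monday — that's 2191's doomsday.
In October the doomsday date is Oct 10.
Oct 6 is 4 days before Oct 10; 4 mod 7 = 4, so Monday − 4 = Thursday.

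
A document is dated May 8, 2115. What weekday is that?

January 1, 2115 is a Tuesday.
Jan 1, 2115 → Feb 1, 2115: 31 days (January has 31).
Feb 1, 2115 → Mar 1, 2115: 28 days (February has 28).
Mar 1, 2115 → Apr 1, 2115: 31 days (March has 31).
Apr 1, 2115 → May 1, 2115: 30 days (April has 30).
May 1, 2115 → May 8, 2115: 7 days.
Total: 127 days.
127 mod 7 = 1, so Tuesday + 1 = Wednesday.

Wednesday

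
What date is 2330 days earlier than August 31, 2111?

April 14, 2105

−365 (one year) → Aug 31, 2110 (1965 left).
−365 (one year) → Aug 31, 2109 (1600 left).
−365 (one year) → Aug 31, 2108 (1235 left).
−366 (one year; includes Feb 29, 2108) → Aug 31, 2107 (869 left).
−365 (one year) → Aug 31, 2106 (504 left).
−365 (one year) → Aug 31, 2105 (139 left).
−31 → Jul 31, 2105 (end of Jul, 31 days; 108 left).
−31 → Jun 30, 2105 (end of Jun, 30 days; 77 left).
−30 → May 31, 2105 (end of May, 31 days; 47 left).
−31 → Apr 30, 2105 (end of Apr, 30 days; 16 left).
−16 → Apr 14, 2105.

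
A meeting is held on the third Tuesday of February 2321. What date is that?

February 15, 2321

February 1, 2321 is a Tuesday.
The first Tuesday is therefore February 1 (same day).
The third Tuesday is 1 + 2×7 = February 15.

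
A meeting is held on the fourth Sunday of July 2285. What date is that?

July 1, 2285 is a Wednesday.
The first Sunday is therefore July 5 (4 days later).
The fourth Sunday is 5 + 3×7 = July 26.

July 26, 2285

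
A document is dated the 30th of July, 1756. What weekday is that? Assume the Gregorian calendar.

Doomsday rule: the anchor day for the 1700s is Sunday. For year 56: 56÷12 = 4 r 8, and 8÷4 = 2, so 4+8+2 = 14.
Sunday + 14 ≡ Sunday — that's 1756's doomsday.
In July the doomsday date is Jul 11.
Jul 30 is 19 days after Jul 11; 19 mod 7 = 5, so Sunday + 5 = Friday.

Friday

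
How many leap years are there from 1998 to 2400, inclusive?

Multiples of 4 in [1998,2400]: 101.
Of those, multiples of 100: 5 (not leap unless ÷400).
Multiples of 400: 2.
Leap years = 101 − 5 + 2 = 98.

98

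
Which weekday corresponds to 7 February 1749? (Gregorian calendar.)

Doomsday rule: the anchor day for the 1700s is Sunday. For year 49: 49÷12 = 4 r 1, and 1÷4 = 0, so 4+1+0 = 5.
Sunday + 5 ≡ Friday — that's 1749's doomsday.
In February the doomsday date is Feb 28 (1749 is not a leap year).
Feb 7 is 21 days before Feb 28; 21 mod 7 = 0, so Friday − 0 = Friday.

Friday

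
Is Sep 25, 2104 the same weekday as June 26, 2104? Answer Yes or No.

Yes

From Jun 26, 2104 to Sep 25, 2104 is 91 days.
91 mod 7 = 0, so they are the same weekday.
(Jun 26, 2104 is a Thursday; Sep 25, 2104 is a Thursday.)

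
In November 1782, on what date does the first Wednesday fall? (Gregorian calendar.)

November 6, 1782

November 1, 1782 is a Friday.
The first Wednesday is therefore November 6 (5 days later).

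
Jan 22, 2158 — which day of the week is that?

Sunday

January 1, 2158 is a Sunday.
Jan 1, 2158 → Jan 22, 2158: 21 days.
Total: 21 days.
21 mod 7 = 0, so Sunday + 0 = Sunday.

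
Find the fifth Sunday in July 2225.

July 31, 2225

July 1, 2225 is a Friday.
The first Sunday is therefore July 3 (2 days later).
The fifth Sunday is 3 + 4×7 = July 31.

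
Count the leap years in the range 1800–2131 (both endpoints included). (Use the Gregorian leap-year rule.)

80

Multiples of 4 in [1800,2131]: 83.
Of those, multiples of 100: 4 (not leap unless ÷400).
Multiples of 400: 1.
Leap years = 83 − 4 + 1 = 80.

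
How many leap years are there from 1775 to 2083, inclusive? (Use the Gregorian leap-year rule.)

Multiples of 4 in [1775,2083]: 77.
Of those, multiples of 100: 3 (not leap unless ÷400).
Multiples of 400: 1.
Leap years = 77 − 3 + 1 = 75.

75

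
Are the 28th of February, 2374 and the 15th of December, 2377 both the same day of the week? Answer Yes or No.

Yes

From Feb 28, 2374 to Dec 15, 2377 is 1386 days.
1386 mod 7 = 0, so they are the same weekday.
(Feb 28, 2374 is a Thursday; Dec 15, 2377 is a Thursday.)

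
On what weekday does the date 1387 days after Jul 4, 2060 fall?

Monday

First find the weekday of Jul 4, 2060. Doomsday rule: the anchor day for the 2000s is Tuesday. For year 60: 60÷12 = 5 r 0, and 0÷4 = 0, so 5+0+0 = 5.
Tuesday + 5 ≡ Sunday — that's 2060's doomsday.
In July the doomsday date is Jul 11.
Jul 4 is 7 days before Jul 11; 7 mod 7 = 0, so Sunday − 0 = Sunday.
1387 mod 7 = 1, so 1387 days after a Sunday is Sunday + 1 = Monday.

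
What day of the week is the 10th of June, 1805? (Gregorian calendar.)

Monday

Doomsday rule: the anchor day for the 1800s is Friday. For year 05: 5÷12 = 0 r 5, and 5÷4 = 1, so 0+5+1 = 6.
Friday + 6 ≡ Thursday — that's 1805's doomsday.
In June the doomsday date is Jun 6.
Jun 10 is 4 days after Jun 6; 4 mod 7 = 4, so Thursday + 4 = Monday.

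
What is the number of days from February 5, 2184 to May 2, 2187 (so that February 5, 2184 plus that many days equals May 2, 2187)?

1182

Feb 5, 2184 → Feb 5, 2185: 366 days (Feb 29, 2184 is in that span).
Feb 5, 2185 → Feb 5, 2186: 365 days.
Feb 5, 2186 → Feb 5, 2187: 365 days.
Feb 5, 2187 → Mar 5, 2187: 28 days (February has 28).
Mar 5, 2187 → Apr 5, 2187: 31 days (March has 31).
Apr 5, 2187 → May 2, 2187: 27 days.
Total: 1182 days.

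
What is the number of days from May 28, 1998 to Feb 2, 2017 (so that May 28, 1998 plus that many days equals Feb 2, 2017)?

6825

May 28, 1998 → May 28, 1999: 365 days.
May 28, 1999 → May 28, 2000: 366 days (Feb 29, 2000 is in that span).
May 28, 2000 → May 28, 2001: 365 days.
May 28, 2001 → May 28, 2002: 365 days.
May 28, 2002 → May 28, 2003: 365 days.
May 28, 2003 → May 28, 2004: 366 days (Feb 29, 2004 is in that span).
May 28, 2004 → May 28, 2005: 365 days.
May 28, 2005 → May 28, 2006: 365 days.
May 28, 2006 → May 28, 2007: 365 days.
May 28, 2007 → May 28, 2008: 366 days (Feb 29, 2008 is in that span).
May 28, 2008 → May 28, 2009: 365 days.
May 28, 2009 → May 28, 2010: 365 days.
May 28, 2010 → May 28, 2011: 365 days.
May 28, 2011 → May 28, 2012: 366 days (Feb 29, 2012 is in that span).
May 28, 2012 → May 28, 2013: 365 days.
May 28, 2013 → May 28, 2014: 365 days.
May 28, 2014 → May 28, 2015: 365 days.
May 28, 2015 → May 28, 2016: 366 days (Feb 29, 2016 is in that span).
May 28, 2016 → Jun 28, 2016: 31 days (May has 31).
Jun 28, 2016 → Jul 28, 2016: 30 days (June has 30).
Jul 28, 2016 → Aug 28, 2016: 31 days (July has 31).
Aug 28, 2016 → Sep 28, 2016: 31 days (August has 31).
Sep 28, 2016 → Oct 28, 2016: 30 days (September has 30).
Oct 28, 2016 → Nov 28, 2016: 31 days (October has 31).
Nov 28, 2016 → Dec 28, 2016: 30 days (November has 30).
Dec 28, 2016 → Jan 28, 2017: 31 days (December has 31).
Jan 28, 2017 → Feb 2, 2017: 5 days.
Total: 6825 days.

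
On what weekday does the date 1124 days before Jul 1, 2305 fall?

Jul 1, 2305 is a Saturday.
1124 mod 7 = 4, so 1124 days before a Saturday is Saturday − 4 = Tuesday.

Tuesday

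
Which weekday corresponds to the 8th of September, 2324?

Doomsday rule: the anchor day for the 2300s is Wednesday. For year 24: 24÷12 = 2 r 0, and 0÷4 = 0, so 2+0+0 = 2.
Wednesday + 2 ≡ Friday — that's 2324's doomsday.
In September the doomsday date is Sep 5.
Sep 8 is 3 days after Sep 5; 3 mod 7 = 3, so Friday + 3 = Monday.

Monday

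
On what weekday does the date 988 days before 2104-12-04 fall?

Dec 4, 2104 is a Thursday.
988 mod 7 = 1, so 988 days before a Thursday is Thursday − 1 = Wednesday.

Wednesday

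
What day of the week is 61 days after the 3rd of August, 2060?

Sunday

First find the weekday of Aug 3, 2060. Doomsday rule: the anchor day for the 2000s is Tuesday. For year 60: 60÷12 = 5 r 0, and 0÷4 = 0, so 5+0+0 = 5.
Tuesday + 5 ≡ Sunday — that's 2060's doomsday.
In August the doomsday date is Aug 8.
Aug 3 is 5 days before Aug 8; 5 mod 7 = 5, so Sunday − 5 = Tuesday.
61 mod 7 = 5, so 61 days after a Tuesday is Tuesday + 5 = Sunday.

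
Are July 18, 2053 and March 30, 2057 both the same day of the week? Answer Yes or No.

Yes

From Jul 18, 2053 to Mar 30, 2057 is 1351 days.
1351 mod 7 = 0, so they are the same weekday.
(Jul 18, 2053 is a Friday; Mar 30, 2057 is a Friday.)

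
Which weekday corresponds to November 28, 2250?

Thursday

Doomsday rule: the anchor day for the 2200s is Friday. For year 50: 50÷12 = 4 r 2, and 2÷4 = 0, so 4+2+0 = 6.
Friday + 6 ≡ Thursday — that's 2250's doomsday.
In November the doomsday date is Nov 7.
Nov 28 is 21 days after Nov 7; 21 mod 7 = 0, so Thursday + 0 = Thursday.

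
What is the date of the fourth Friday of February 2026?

February 27, 2026

February 1, 2026 is a Sunday.
The first Friday is therefore February 6 (5 days later).
The fourth Friday is 6 + 3×7 = February 27.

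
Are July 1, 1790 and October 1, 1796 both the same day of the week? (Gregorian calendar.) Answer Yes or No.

No

From Jul 1, 1790 to Oct 1, 1796 is 2284 days.
2284 mod 7 = 2, so they are different weekdays.
(Jul 1, 1790 is a Thursday; Oct 1, 1796 is a Saturday.)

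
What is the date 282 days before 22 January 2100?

−22 → Dec 31, 2099 (end of Dec, 31 days; 260 left).
−31 → Nov 30, 2099 (end of Nov, 30 days; 229 left).
−30 → Oct 31, 2099 (end of Oct, 31 days; 199 left).
−31 → Sep 30, 2099 (end of Sep, 30 days; 168 left).
−30 → Aug 31, 2099 (end of Aug, 31 days; 138 left).
−31 → Jul 31, 2099 (end of Jul, 31 days; 107 left).
−31 → Jun 30, 2099 (end of Jun, 30 days; 76 left).
−30 → May 31, 2099 (end of May, 31 days; 46 left).
−31 → Apr 30, 2099 (end of Apr, 30 days; 15 left).
−15 → Apr 15, 2099.

April 15, 2099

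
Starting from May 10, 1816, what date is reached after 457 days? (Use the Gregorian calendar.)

August 10, 1817

+365 (one year) → May 10, 1817 (92 left).
May has 31 days: +22 → Jun 1, 1817 (70 left).
Jun has 30 days: +30 → Jul 1, 1817 (40 left).
Jul has 31 days: +31 → Aug 1, 1817 (9 left).
+9 → Aug 10, 1817.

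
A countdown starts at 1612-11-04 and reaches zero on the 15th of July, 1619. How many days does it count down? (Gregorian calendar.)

2444

Nov 4, 1612 → Nov 4, 1613: 365 days.
Nov 4, 1613 → Nov 4, 1614: 365 days.
Nov 4, 1614 → Nov 4, 1615: 365 days.
Nov 4, 1615 → Nov 4, 1616: 366 days (Feb 29, 1616 is in that span).
Nov 4, 1616 → Nov 4, 1617: 365 days.
Nov 4, 1617 → Nov 4, 1618: 365 days.
Nov 4, 1618 → Dec 4, 1618: 30 days (November has 30).
Dec 4, 1618 → Jan 4, 1619: 31 days (December has 31).
Jan 4, 1619 → Feb 4, 1619: 31 days (January has 31).
Feb 4, 1619 → Mar 4, 1619: 28 days (February has 28).
Mar 4, 1619 → Apr 4, 1619: 31 days (March has 31).
Apr 4, 1619 → May 4, 1619: 30 days (April has 30).
May 4, 1619 → Jun 4, 1619: 31 days (May has 31).
Jun 4, 1619 → Jul 4, 1619: 30 days (June has 30).
Jul 4, 1619 → Jul 15, 1619: 11 days.
Total: 2444 days.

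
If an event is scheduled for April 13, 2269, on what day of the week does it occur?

Doomsday rule: the anchor day for the 2200s is Friday. For year 69: 69÷12 = 5 r 9, and 9÷4 = 2, so 5+9+2 = 16.
Friday + 16 ≡ Sunday — that's 2269's doomsday.
In April the doomsday date is Apr 4.
Apr 13 is 9 days after Apr 4; 9 mod 7 = 2, so Sunday + 2 = Tuesday.

Tuesday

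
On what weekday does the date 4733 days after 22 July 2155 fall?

Wednesday

First find the weekday of Jul 22, 2155. Doomsday rule: the anchor day for the 2100s is Sunday. For year 55: 55÷12 = 4 r 7, and 7÷4 = 1, so 4+7+1 = 12.
Sunday + 12 ≡ Friday — that's 2155's doomsday.
In July the doomsday date is Jul 11.
Jul 22 is 11 days after Jul 11; 11 mod 7 = 4, so Friday + 4 = Tuesday.
4733 mod 7 = 1, so 4733 days after a Tuesday is Tuesday + 1 = Wednesday.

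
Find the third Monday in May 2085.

May 1, 2085 is a Tuesday.
The first Monday is therefore May 7 (6 days later).
The third Monday is 7 + 2×7 = May 21.

May 21, 2085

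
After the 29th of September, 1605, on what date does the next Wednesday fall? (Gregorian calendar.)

Sep 29, 1605 is a Thursday.
From Thursday to the next Wednesday is 6 days.
Sep 29, 1605 + 6 = Oct 5, 1605.

October 5, 1605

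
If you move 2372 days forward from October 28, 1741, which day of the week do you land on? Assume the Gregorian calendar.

Friday

Oct 28, 1741 is a Saturday.
2372 mod 7 = 6, so 2372 days after a Saturday is Saturday + 6 = Friday.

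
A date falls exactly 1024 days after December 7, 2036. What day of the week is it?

Tuesday

First find the weekday of Dec 7, 2036. Doomsday rule: the anchor day for the 2000s is Tuesday. For year 36: 36÷12 = 3 r 0, and 0÷4 = 0, so 3+0+0 = 3.
Tuesday + 3 ≡ Friday — that's 2036's doomsday.
In December the doomsday date is Dec 12.
Dec 7 is 5 days before Dec 12; 5 mod 7 = 5, so Friday − 5 = Sunday.
1024 mod 7 = 2, so 1024 days after a Sunday is Sunday + 2 = Tuesday.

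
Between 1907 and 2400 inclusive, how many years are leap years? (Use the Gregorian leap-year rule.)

121

Multiples of 4 in [1907,2400]: 124.
Of those, multiples of 100: 5 (not leap unless ÷400).
Multiples of 400: 2.
Leap years = 124 − 5 + 2 = 121.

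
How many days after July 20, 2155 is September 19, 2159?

Jul 20, 2155 → Jul 20, 2156: 366 days (Feb 29, 2156 is in that span).
Jul 20, 2156 → Jul 20, 2157: 365 days.
Jul 20, 2157 → Jul 20, 2158: 365 days.
Jul 20, 2158 → Jul 20, 2159: 365 days.
Jul 20, 2159 → Aug 20, 2159: 31 days (July has 31).
Aug 20, 2159 → Sep 19, 2159: 30 days.
Total: 1522 days.

1522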